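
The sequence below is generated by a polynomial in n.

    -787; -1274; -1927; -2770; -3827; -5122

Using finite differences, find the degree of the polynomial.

3

First differences: -487, -653, -843, -1057, -1295
Second differences: -166, -190, -214, -238
Third differences: -24, -24, -24
The third differences are constant, so the polynomial has degree 3.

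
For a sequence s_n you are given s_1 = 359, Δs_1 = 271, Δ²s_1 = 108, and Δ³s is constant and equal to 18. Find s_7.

3965

Build the table forward from the leading diagonal:
D3: 18, 18, 18, 18, 18, 18, 18
D2: 108, 126, 144, 162, 180, 198, 216
D1: 271, 379, 505, 649, 811, 991, 1189
s: 359, 630, 1009, 1514, 2163, 2974, 3965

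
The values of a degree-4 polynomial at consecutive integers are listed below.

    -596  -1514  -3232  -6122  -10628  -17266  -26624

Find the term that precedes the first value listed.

First differences: -918  -1718  -2890  -4506  -6638  -9358
Second differences: -800  -1172  -1616  -2132  -2720
Third differences: -372  -444  -516  -588
Fourth differences: -72  -72  -72
The fourth differences are constant at -72.
Work back: -372 + 72 = -300;  -800 + 300 = -500;  -918 + 500 = -418;  -596 + 418 = -178

-178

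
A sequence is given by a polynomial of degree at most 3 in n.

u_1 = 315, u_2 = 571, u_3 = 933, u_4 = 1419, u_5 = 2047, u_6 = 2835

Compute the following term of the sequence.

3801

D1: 256 , 362 , 486 , 628 , 788
D2: 106 , 124 , 142 , 160
D3: 18 , 18 , 18
Constant third difference = 18, so extend:
160 + 18 = 178;  788 + 178 = 966;  2835 + 966 = 3801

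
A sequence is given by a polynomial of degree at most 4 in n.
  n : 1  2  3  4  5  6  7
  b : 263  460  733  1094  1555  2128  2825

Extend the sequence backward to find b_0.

130

Δ: 197  273  361  461  573  697
Δ²: 76  88  100  112  124
Δ³: 12  12  12  12
The third differences are constant at 12.
Work back: 76 − 12 = 64;  197 − 64 = 133;  263 − 133 = 130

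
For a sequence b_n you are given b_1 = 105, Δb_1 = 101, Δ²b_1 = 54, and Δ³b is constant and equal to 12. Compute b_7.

1761

Build the table forward from the leading diagonal:
Third differences: 12  12  12  12  12  12  12
Second differences: 54  66  78  90  102  114  126
First differences: 101  155  221  299  389  491  605
b: 105  206  361  582  881  1270  1761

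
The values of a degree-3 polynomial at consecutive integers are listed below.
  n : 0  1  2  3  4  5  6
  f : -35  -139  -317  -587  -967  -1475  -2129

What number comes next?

-2947

First differences: -104, -178, -270, -380, -508, -654
Second differences: -74, -92, -110, -128, -146
Third differences: -18, -18, -18, -18
Constant third difference = -18, so extend:
-146 − 18 = -164;  -654 − 164 = -818;  -2129 − 818 = -2947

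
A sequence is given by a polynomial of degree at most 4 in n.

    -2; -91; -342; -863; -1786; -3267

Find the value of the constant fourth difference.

-24

Δ: -89, -251, -521, -923, -1481
Δ²: -162, -270, -402, -558
Δ³: -108, -132, -156
Δ⁴: -24, -24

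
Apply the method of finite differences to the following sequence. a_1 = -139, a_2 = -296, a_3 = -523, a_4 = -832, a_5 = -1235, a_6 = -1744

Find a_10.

-5080

D1: -157, -227, -309, -403, -509
D2: -70, -82, -94, -106
D3: -12, -12, -12
Third differences constant at -12.
-106 − 12 = -118;  -509 − 118 = -627;  -1744 − 627 = -2371
-118 − 12 = -130;  -627 − 130 = -757;  -2371 − 757 = -3128
-130 − 12 = -142;  -757 − 142 = -899;  -3128 − 899 = -4027
-142 − 12 = -154;  -899 − 154 = -1053;  -4027 − 1053 = -5080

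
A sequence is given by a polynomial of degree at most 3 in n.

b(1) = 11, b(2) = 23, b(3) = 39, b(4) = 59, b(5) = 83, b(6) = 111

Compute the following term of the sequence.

143

First differences: 12  16  20  24  28
Second differences: 4  4  4  4
The second differences are constant (4).
28 + 4 = 32;  111 + 32 = 143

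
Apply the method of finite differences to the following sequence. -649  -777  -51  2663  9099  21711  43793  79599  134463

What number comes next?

D1: -128 , 726 , 2714 , 6436 , 12612 , 22082 , 35806 , 54864
D2: 854 , 1988 , 3722 , 6176 , 9470 , 13724 , 19058
D3: 1134 , 1734 , 2454 , 3294 , 4254 , 5334
D4: 600 , 720 , 840 , 960 , 1080
D5: 120 , 120 , 120 , 120
Fifth differences constant at 120.
1080 + 120 = 1200;  5334 + 1200 = 6534;  19058 + 6534 = 25592;  54864 + 25592 = 80456;  134463 + 80456 = 214919

214919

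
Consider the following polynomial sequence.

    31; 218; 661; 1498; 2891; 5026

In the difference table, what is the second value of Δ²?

394

Δ: 187, 443, 837, 1393, 2135
Δ²: 256, 394, 556, 742
Δ³: 138, 162, 186
Δ⁴: 24, 24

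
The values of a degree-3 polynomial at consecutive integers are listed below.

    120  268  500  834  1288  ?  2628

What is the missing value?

1880

Using the first 5 terms:
First differences: 148, 232, 334, 454
Second differences: 84, 102, 120
Third differences: 18, 18
Constant third difference = 18.
Extend forward: 120 + 18 = 138;  454 + 138 = 592;  1288 + 592 = 1880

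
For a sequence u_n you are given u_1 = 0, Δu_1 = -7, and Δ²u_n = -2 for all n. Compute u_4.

-27

Build the table forward from the leading diagonal:
Δ²: -2  -2  -2  -2
Δ: -7  -9  -11  -13
u: 0  -7  -16  -27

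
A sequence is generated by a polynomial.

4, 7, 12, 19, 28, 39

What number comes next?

3, 5, 7, 9, 11
2, 2, 2, 2
The second differences are constant (2).
11 + 2 = 13;  39 + 13 = 52

52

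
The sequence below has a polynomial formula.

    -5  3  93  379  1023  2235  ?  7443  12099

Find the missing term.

4273

Using the first 6 terms:
8, 90, 286, 644, 1212
82, 196, 358, 568
114, 162, 210
48, 48
Constant fourth difference = 48.
Extend forward: 210 + 48 = 258;  568 + 258 = 826;  1212 + 826 = 2038;  2235 + 2038 = 4273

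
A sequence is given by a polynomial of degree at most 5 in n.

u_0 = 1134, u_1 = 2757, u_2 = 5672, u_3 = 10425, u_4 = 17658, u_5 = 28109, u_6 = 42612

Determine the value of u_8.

87590

D1: 1623, 2915, 4753, 7233, 10451, 14503
D2: 1292, 1838, 2480, 3218, 4052
D3: 546, 642, 738, 834
D4: 96, 96, 96
Fourth differences constant at 96.
834 + 96 = 930;  4052 + 930 = 4982;  14503 + 4982 = 19485;  42612 + 19485 = 62097
930 + 96 = 1026;  4982 + 1026 = 6008;  19485 + 6008 = 25493;  62097 + 25493 = 87590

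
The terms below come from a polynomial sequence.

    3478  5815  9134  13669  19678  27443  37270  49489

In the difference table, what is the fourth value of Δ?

6009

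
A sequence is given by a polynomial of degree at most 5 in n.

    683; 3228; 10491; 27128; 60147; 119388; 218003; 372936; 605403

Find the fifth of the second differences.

39374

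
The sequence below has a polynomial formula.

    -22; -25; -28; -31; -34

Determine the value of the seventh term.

Δ: -3, -3, -3, -3
Constant first difference = -3, so extend:
-34 − 3 = -37
-37 − 3 = -40

-40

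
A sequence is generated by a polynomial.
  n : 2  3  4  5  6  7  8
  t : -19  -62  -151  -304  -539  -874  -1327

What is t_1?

-4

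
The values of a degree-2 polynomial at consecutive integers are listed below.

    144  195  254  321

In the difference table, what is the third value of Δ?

D1: 51, 59, 67
D2: 8, 8

67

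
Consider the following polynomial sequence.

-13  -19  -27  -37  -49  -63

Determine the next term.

-79

Δ: -6  -8  -10  -12  -14
Δ²: -2  -2  -2  -2
The second differences are constant (-2).
-14 − 2 = -16;  -63 − 16 = -79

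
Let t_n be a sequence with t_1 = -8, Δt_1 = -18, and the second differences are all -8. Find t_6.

-178

Build the table forward from the leading diagonal:
D2: -8, -8, -8, -8, -8, -8
D1: -18, -26, -34, -42, -50, -58
t: -8, -26, -52, -86, -128, -178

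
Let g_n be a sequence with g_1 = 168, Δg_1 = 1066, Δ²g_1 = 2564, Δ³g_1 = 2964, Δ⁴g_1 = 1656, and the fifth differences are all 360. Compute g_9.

382552

Build the table forward from the leading diagonal:
Fifth differences: 360, 360, 360, 360, 360, 360, 360, 360, 360
Fourth differences: 1656, 2016, 2376, 2736, 3096, 3456, 3816, 4176, 4536
Third differences: 2964, 4620, 6636, 9012, 11748, 14844, 18300, 22116, 26292
Second differences: 2564, 5528, 10148, 16784, 25796, 37544, 52388, 70688, 92804
First differences: 1066, 3630, 9158, 19306, 36090, 61886, 99430, 151818, 222506
g: 168, 1234, 4864, 14022, 33328, 69418, 131304, 230734, 382552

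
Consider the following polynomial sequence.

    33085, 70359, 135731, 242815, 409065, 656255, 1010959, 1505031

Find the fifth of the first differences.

Δ: 37274, 65372, 107084, 166250, 247190, 354704, 494072
Δ²: 28098, 41712, 59166, 80940, 107514, 139368
Δ³: 13614, 17454, 21774, 26574, 31854
Δ⁴: 3840, 4320, 4800, 5280
Δ⁵: 480, 480, 480

247190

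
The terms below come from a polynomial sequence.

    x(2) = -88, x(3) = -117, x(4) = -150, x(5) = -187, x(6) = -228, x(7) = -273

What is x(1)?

-63

Δ: -29  -33  -37  -41  -45
Δ²: -4  -4  -4  -4
The second differences are constant at -4.
Work back: -29 + 4 = -25;  -88 + 25 = -63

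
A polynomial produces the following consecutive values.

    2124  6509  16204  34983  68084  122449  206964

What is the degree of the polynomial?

5

4385, 9695, 18779, 33101, 54365, 84515
5310, 9084, 14322, 21264, 30150
3774, 5238, 6942, 8886
1464, 1704, 1944
240, 240
The fifth differences are constant, so the polynomial has degree 5.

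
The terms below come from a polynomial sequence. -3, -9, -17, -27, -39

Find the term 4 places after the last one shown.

Δ: -6 , -8 , -10 , -12
Δ²: -2 , -2 , -2
Constant second difference = -2, so extend:
-12 − 2 = -14;  -39 − 14 = -53
-14 − 2 = -16;  -53 − 16 = -69
-16 − 2 = -18;  -69 − 18 = -87
-18 − 2 = -20;  -87 − 20 = -107

-107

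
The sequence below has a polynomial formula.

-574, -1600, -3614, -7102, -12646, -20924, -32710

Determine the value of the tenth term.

-98296

-1026, -2014, -3488, -5544, -8278, -11786
-988, -1474, -2056, -2734, -3508
-486, -582, -678, -774
-96, -96, -96
Constant fourth difference = -96, so extend:
-774 − 96 = -870;  -3508 − 870 = -4378;  -11786 − 4378 = -16164;  -32710 − 16164 = -48874
-870 − 96 = -966;  -4378 − 966 = -5344;  -16164 − 5344 = -21508;  -48874 − 21508 = -70382
-966 − 96 = -1062;  -5344 − 1062 = -6406;  -21508 − 6406 = -27914;  -70382 − 27914 = -98296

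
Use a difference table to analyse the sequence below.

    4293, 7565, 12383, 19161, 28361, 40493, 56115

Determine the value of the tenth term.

D1: 3272, 4818, 6778, 9200, 12132, 15622
D2: 1546, 1960, 2422, 2932, 3490
D3: 414, 462, 510, 558
D4: 48, 48, 48
The fourth differences are constant (48).
558 + 48 = 606;  3490 + 606 = 4096;  15622 + 4096 = 19718;  56115 + 19718 = 75833
606 + 48 = 654;  4096 + 654 = 4750;  19718 + 4750 = 24468;  75833 + 24468 = 100301
654 + 48 = 702;  4750 + 702 = 5452;  24468 + 5452 = 29920;  100301 + 29920 = 130221

130221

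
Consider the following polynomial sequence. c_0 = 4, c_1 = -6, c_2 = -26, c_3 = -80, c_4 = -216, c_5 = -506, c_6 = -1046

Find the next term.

-1956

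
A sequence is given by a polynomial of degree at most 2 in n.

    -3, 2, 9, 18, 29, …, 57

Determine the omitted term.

Using the first 5 terms:
5, 7, 9, 11
2, 2, 2
Constant second difference = 2.
Extend forward: 11 + 2 = 13;  29 + 13 = 42

42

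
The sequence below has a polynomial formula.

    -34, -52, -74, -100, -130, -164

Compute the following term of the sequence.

-202

First differences: -18, -22, -26, -30, -34
Second differences: -4, -4, -4, -4
Second differences constant at -4.
-34 − 4 = -38;  -164 − 38 = -202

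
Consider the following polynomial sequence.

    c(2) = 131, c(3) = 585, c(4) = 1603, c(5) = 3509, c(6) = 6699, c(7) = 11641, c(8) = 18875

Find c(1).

-11

Δ: 454, 1018, 1906, 3190, 4942, 7234
Δ²: 564, 888, 1284, 1752, 2292
Δ³: 324, 396, 468, 540
Δ⁴: 72, 72, 72
The fourth differences are constant at 72.
Work back: 324 − 72 = 252;  564 − 252 = 312;  454 − 312 = 142;  131 − 142 = -11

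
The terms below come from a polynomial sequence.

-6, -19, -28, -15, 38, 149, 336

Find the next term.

617

First differences: -13, -9, 13, 53, 111, 187
Second differences: 4, 22, 40, 58, 76
Third differences: 18, 18, 18, 18
The third differences are constant (18).
76 + 18 = 94;  187 + 94 = 281;  336 + 281 = 617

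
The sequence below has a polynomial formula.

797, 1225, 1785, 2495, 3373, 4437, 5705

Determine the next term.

7195

First differences: 428  560  710  878  1064  1268
Second differences: 132  150  168  186  204
Third differences: 18  18  18  18
Third differences constant at 18.
204 + 18 = 222;  1268 + 222 = 1490;  5705 + 1490 = 7195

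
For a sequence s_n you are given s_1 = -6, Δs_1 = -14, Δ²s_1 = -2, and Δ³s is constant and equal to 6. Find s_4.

-48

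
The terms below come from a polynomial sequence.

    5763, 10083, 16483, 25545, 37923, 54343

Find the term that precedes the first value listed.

Δ: 4320, 6400, 9062, 12378, 16420
Δ²: 2080, 2662, 3316, 4042
Δ³: 582, 654, 726
Δ⁴: 72, 72
The fourth differences are constant at 72.
Work back: 582 − 72 = 510;  2080 − 510 = 1570;  4320 − 1570 = 2750;  5763 − 2750 = 3013

3013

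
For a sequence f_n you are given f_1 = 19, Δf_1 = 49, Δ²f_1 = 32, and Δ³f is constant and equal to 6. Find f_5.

Build the table forward from the leading diagonal:
Third differences: 6  6  6  6  6
Second differences: 32  38  44  50  56
First differences: 49  81  119  163  213
f: 19  68  149  268  431

431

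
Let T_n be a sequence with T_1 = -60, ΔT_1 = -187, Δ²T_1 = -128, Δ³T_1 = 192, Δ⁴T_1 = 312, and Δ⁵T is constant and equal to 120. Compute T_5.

-496

Build the table forward from the leading diagonal:
D5: 120, 120, 120, 120, 120
D4: 312, 432, 552, 672, 792
D3: 192, 504, 936, 1488, 2160
D2: -128, 64, 568, 1504, 2992
D1: -187, -315, -251, 317, 1821
T: -60, -247, -562, -813, -496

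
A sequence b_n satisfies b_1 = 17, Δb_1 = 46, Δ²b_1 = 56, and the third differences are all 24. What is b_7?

1613

Build the table forward from the leading diagonal:
Third differences: 24, 24, 24, 24, 24, 24, 24
Second differences: 56, 80, 104, 128, 152, 176, 200
First differences: 46, 102, 182, 286, 414, 566, 742
b: 17, 63, 165, 347, 633, 1047, 1613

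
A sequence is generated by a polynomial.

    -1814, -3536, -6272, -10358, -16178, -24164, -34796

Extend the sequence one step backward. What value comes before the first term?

-818

-1722  -2736  -4086  -5820  -7986  -10632
-1014  -1350  -1734  -2166  -2646
-336  -384  -432  -480
-48  -48  -48
The fourth differences are constant at -48.
Work back: -336 + 48 = -288;  -1014 + 288 = -726;  -1722 + 726 = -996;  -1814 + 996 = -818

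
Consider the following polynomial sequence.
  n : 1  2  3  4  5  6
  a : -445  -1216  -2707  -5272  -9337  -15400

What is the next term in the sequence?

-771  -1491  -2565  -4065  -6063
-720  -1074  -1500  -1998
-354  -426  -498
-72  -72
Constant fourth difference = -72, so extend:
-498 − 72 = -570;  -1998 − 570 = -2568;  -6063 − 2568 = -8631;  -15400 − 8631 = -24031

-24031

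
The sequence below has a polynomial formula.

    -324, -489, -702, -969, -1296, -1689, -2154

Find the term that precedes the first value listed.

-165, -213, -267, -327, -393, -465
-48, -54, -60, -66, -72
-6, -6, -6, -6
The third differences are constant at -6.
Work back: -48 + 6 = -42;  -165 + 42 = -123;  -324 + 123 = -201

-201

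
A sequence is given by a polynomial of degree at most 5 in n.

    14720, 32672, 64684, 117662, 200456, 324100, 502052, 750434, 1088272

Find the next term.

1537736

First differences: 17952 , 32012 , 52978 , 82794 , 123644 , 177952 , 248382 , 337838
Second differences: 14060 , 20966 , 29816 , 40850 , 54308 , 70430 , 89456
Third differences: 6906 , 8850 , 11034 , 13458 , 16122 , 19026
Fourth differences: 1944 , 2184 , 2424 , 2664 , 2904
Fifth differences: 240 , 240 , 240 , 240
Constant fifth difference = 240, so extend:
2904 + 240 = 3144;  19026 + 3144 = 22170;  89456 + 22170 = 111626;  337838 + 111626 = 449464;  1088272 + 449464 = 1537736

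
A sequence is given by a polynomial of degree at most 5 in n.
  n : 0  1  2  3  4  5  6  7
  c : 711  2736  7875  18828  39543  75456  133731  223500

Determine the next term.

First differences: 2025, 5139, 10953, 20715, 35913, 58275, 89769
Second differences: 3114, 5814, 9762, 15198, 22362, 31494
Third differences: 2700, 3948, 5436, 7164, 9132
Fourth differences: 1248, 1488, 1728, 1968
Fifth differences: 240, 240, 240
Constant fifth difference = 240, so extend:
1968 + 240 = 2208;  9132 + 2208 = 11340;  31494 + 11340 = 42834;  89769 + 42834 = 132603;  223500 + 132603 = 356103

356103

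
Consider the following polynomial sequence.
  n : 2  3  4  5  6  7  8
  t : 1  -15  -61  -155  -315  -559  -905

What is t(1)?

5

-16  -46  -94  -160  -244  -346
-30  -48  -66  -84  -102
-18  -18  -18  -18
The third differences are constant at -18.
Work back: -30 + 18 = -12;  -16 + 12 = -4;  1 + 4 = 5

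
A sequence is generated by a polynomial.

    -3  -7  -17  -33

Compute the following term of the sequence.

-55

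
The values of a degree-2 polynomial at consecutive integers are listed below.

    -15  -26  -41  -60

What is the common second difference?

D1: -11, -15, -19
D2: -4, -4

-4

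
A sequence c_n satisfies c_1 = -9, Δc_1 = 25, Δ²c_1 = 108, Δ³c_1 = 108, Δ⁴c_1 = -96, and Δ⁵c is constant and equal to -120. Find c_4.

498

Build the table forward from the leading diagonal:
D5: -120, -120, -120, -120
D4: -96, -216, -336, -456
D3: 108, 12, -204, -540
D2: 108, 216, 228, 24
D1: 25, 133, 349, 577
c: -9, 16, 149, 498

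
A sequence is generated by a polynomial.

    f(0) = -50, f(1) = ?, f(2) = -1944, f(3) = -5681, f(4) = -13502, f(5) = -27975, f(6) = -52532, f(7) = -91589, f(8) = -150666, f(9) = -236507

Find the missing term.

-467

Using the last 8 terms:
First differences: -3737, -7821, -14473, -24557, -39057, -59077, -85841
Second differences: -4084, -6652, -10084, -14500, -20020, -26764
Third differences: -2568, -3432, -4416, -5520, -6744
Fourth differences: -864, -984, -1104, -1224
Fifth differences: -120, -120, -120
Constant fifth difference = -120.
Extend backward: -864 + 120 = -744;  -2568 + 744 = -1824;  -4084 + 1824 = -2260;  -3737 + 2260 = -1477;  -1944 + 1477 = -467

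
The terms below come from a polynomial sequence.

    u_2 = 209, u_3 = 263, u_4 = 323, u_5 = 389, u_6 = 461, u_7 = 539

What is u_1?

161

First differences: 54  60  66  72  78
Second differences: 6  6  6  6
The second differences are constant at 6.
Work back: 54 − 6 = 48;  209 − 48 = 161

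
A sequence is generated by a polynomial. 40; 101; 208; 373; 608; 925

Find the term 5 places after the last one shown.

Δ: 61, 107, 165, 235, 317
Δ²: 46, 58, 70, 82
Δ³: 12, 12, 12
The third differences are constant (12).
82 + 12 = 94;  317 + 94 = 411;  925 + 411 = 1336
94 + 12 = 106;  411 + 106 = 517;  1336 + 517 = 1853
106 + 12 = 118;  517 + 118 = 635;  1853 + 635 = 2488
118 + 12 = 130;  635 + 130 = 765;  2488 + 765 = 3253
130 + 12 = 142;  765 + 142 = 907;  3253 + 907 = 4160

4160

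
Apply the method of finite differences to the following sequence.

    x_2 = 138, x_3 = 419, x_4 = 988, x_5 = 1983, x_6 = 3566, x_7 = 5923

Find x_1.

Δ: 281  569  995  1583  2357
Δ²: 288  426  588  774
Δ³: 138  162  186
Δ⁴: 24  24
The fourth differences are constant at 24.
Work back: 138 − 24 = 114;  288 − 114 = 174;  281 − 174 = 107;  138 − 107 = 31

31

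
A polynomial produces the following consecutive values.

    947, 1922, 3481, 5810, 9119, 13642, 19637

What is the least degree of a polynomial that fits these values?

4

D1: 975, 1559, 2329, 3309, 4523, 5995
D2: 584, 770, 980, 1214, 1472
D3: 186, 210, 234, 258
D4: 24, 24, 24
The fourth differences are constant, so the polynomial has degree 4.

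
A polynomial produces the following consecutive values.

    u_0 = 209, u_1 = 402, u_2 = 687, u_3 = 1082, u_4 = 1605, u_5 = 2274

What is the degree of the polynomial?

3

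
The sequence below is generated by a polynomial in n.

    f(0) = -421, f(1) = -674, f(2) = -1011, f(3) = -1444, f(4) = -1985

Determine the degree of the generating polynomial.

First differences: -253, -337, -433, -541
Second differences: -84, -96, -108
Third differences: -12, -12
The third differences are constant, so the polynomial has degree 3.

3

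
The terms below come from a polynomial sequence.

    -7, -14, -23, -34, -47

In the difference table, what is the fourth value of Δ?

D1: -7, -9, -11, -13
D2: -2, -2, -2

-13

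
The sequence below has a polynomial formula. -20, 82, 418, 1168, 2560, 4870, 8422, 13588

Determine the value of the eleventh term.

43210

Δ: 102, 336, 750, 1392, 2310, 3552, 5166
Δ²: 234, 414, 642, 918, 1242, 1614
Δ³: 180, 228, 276, 324, 372
Δ⁴: 48, 48, 48, 48
Fourth differences constant at 48.
372 + 48 = 420;  1614 + 420 = 2034;  5166 + 2034 = 7200;  13588 + 7200 = 20788
420 + 48 = 468;  2034 + 468 = 2502;  7200 + 2502 = 9702;  20788 + 9702 = 30490
468 + 48 = 516;  2502 + 516 = 3018;  9702 + 3018 = 12720;  30490 + 12720 = 43210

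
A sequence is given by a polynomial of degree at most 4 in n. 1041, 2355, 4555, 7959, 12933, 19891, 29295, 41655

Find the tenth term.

77523

First differences: 1314, 2200, 3404, 4974, 6958, 9404, 12360
Second differences: 886, 1204, 1570, 1984, 2446, 2956
Third differences: 318, 366, 414, 462, 510
Fourth differences: 48, 48, 48, 48
Fourth differences constant at 48.
510 + 48 = 558;  2956 + 558 = 3514;  12360 + 3514 = 15874;  41655 + 15874 = 57529
558 + 48 = 606;  3514 + 606 = 4120;  15874 + 4120 = 19994;  57529 + 19994 = 77523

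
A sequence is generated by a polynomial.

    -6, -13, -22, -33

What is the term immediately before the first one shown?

-7, -9, -11
-2, -2
The second differences are constant at -2.
Work back: -7 + 2 = -5;  -6 + 5 = -1

-1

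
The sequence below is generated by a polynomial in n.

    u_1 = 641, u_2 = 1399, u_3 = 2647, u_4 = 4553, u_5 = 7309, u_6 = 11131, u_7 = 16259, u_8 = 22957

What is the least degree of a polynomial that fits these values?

4

D1: 758, 1248, 1906, 2756, 3822, 5128, 6698
D2: 490, 658, 850, 1066, 1306, 1570
D3: 168, 192, 216, 240, 264
D4: 24, 24, 24, 24
The fourth differences are constant, so the polynomial has degree 4.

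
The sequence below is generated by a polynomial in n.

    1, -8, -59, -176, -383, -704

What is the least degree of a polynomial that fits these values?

3

-9, -51, -117, -207, -321
-42, -66, -90, -114
-24, -24, -24
The third differences are constant, so the polynomial has degree 3.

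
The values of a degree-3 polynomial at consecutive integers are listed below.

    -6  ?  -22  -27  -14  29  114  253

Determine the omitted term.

-11

Using the last 6 terms:
-5  13  43  85  139
18  30  42  54
12  12  12
Constant third difference = 12.
Extend backward: 18 − 12 = 6;  -5 − 6 = -11;  -22 + 11 = -11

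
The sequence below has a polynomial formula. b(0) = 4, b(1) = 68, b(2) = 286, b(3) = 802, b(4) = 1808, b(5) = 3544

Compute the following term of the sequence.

6298

First differences: 64, 218, 516, 1006, 1736
Second differences: 154, 298, 490, 730
Third differences: 144, 192, 240
Fourth differences: 48, 48
Fourth differences constant at 48.
240 + 48 = 288;  730 + 288 = 1018;  1736 + 1018 = 2754;  3544 + 2754 = 6298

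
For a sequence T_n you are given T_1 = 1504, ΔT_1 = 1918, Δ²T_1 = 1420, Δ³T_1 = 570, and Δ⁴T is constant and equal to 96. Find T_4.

12088

Build the table forward from the leading diagonal:
D4: 96  96  96  96
D3: 570  666  762  858
D2: 1420  1990  2656  3418
D1: 1918  3338  5328  7984
T: 1504  3422  6760  12088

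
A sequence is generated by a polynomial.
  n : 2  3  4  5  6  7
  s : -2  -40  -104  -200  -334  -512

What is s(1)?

16

D1: -38  -64  -96  -134  -178
D2: -26  -32  -38  -44
D3: -6  -6  -6
The third differences are constant at -6.
Work back: -26 + 6 = -20;  -38 + 20 = -18;  -2 + 18 = 16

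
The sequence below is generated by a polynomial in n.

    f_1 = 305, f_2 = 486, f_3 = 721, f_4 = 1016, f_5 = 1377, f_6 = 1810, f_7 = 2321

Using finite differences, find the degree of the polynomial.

First differences: 181, 235, 295, 361, 433, 511
Second differences: 54, 60, 66, 72, 78
Third differences: 6, 6, 6, 6
The third differences are constant, so the polynomial has degree 3.

3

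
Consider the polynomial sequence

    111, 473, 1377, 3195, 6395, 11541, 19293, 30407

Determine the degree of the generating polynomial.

4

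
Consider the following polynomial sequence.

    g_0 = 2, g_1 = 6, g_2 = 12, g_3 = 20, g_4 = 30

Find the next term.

42

D1: 4, 6, 8, 10
D2: 2, 2, 2
Constant second difference = 2, so extend:
10 + 2 = 12;  30 + 12 = 42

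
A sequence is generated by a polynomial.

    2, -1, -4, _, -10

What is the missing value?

-7

Using the first 3 terms:
D1: -3  -3
Constant first difference = -3.
Extend forward: -4 − 3 = -7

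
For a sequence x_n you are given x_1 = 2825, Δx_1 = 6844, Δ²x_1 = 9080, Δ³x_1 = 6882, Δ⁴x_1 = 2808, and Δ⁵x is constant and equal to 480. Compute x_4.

57479

Build the table forward from the leading diagonal:
Δ⁵: 480, 480, 480, 480
Δ⁴: 2808, 3288, 3768, 4248
Δ³: 6882, 9690, 12978, 16746
Δ²: 9080, 15962, 25652, 38630
Δ: 6844, 15924, 31886, 57538
x: 2825, 9669, 25593, 57479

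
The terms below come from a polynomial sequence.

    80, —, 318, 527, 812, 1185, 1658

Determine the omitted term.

173

Using the last 5 terms:
First differences: 209, 285, 373, 473
Second differences: 76, 88, 100
Third differences: 12, 12
Constant third difference = 12.
Extend backward: 76 − 12 = 64;  209 − 64 = 145;  318 − 145 = 173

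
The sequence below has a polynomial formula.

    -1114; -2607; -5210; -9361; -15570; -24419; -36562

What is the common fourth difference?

-72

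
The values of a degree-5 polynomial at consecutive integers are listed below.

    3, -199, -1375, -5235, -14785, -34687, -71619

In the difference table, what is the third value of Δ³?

-4662

D1: -202, -1176, -3860, -9550, -19902, -36932
D2: -974, -2684, -5690, -10352, -17030
D3: -1710, -3006, -4662, -6678
D4: -1296, -1656, -2016
D5: -360, -360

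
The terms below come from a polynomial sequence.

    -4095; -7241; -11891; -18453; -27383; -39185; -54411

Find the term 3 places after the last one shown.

-126873

First differences: -3146  -4650  -6562  -8930  -11802  -15226
Second differences: -1504  -1912  -2368  -2872  -3424
Third differences: -408  -456  -504  -552
Fourth differences: -48  -48  -48
The fourth differences are constant (-48).
-552 − 48 = -600;  -3424 − 600 = -4024;  -15226 − 4024 = -19250;  -54411 − 19250 = -73661
-600 − 48 = -648;  -4024 − 648 = -4672;  -19250 − 4672 = -23922;  -73661 − 23922 = -97583
-648 − 48 = -696;  -4672 − 696 = -5368;  -23922 − 5368 = -29290;  -97583 − 29290 = -126873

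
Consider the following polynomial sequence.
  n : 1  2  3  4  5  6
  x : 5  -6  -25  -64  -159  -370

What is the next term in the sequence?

-11, -19, -39, -95, -211
-8, -20, -56, -116
-12, -36, -60
-24, -24
Fourth differences constant at -24.
-60 − 24 = -84;  -116 − 84 = -200;  -211 − 200 = -411;  -370 − 411 = -781

-781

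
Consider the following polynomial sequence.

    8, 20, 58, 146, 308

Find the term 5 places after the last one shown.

3068

First differences: 12  38  88  162
Second differences: 26  50  74
Third differences: 24  24
Constant third difference = 24, so extend:
74 + 24 = 98;  162 + 98 = 260;  308 + 260 = 568
98 + 24 = 122;  260 + 122 = 382;  568 + 382 = 950
122 + 24 = 146;  382 + 146 = 528;  950 + 528 = 1478
146 + 24 = 170;  528 + 170 = 698;  1478 + 698 = 2176
170 + 24 = 194;  698 + 194 = 892;  2176 + 892 = 3068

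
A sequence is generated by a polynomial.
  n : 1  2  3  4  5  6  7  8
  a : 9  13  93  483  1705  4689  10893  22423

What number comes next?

42153

4 , 80 , 390 , 1222 , 2984 , 6204 , 11530
76 , 310 , 832 , 1762 , 3220 , 5326
234 , 522 , 930 , 1458 , 2106
288 , 408 , 528 , 648
120 , 120 , 120
Fifth differences constant at 120.
648 + 120 = 768;  2106 + 768 = 2874;  5326 + 2874 = 8200;  11530 + 8200 = 19730;  22423 + 19730 = 42153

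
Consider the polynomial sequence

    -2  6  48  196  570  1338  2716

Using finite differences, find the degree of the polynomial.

D1: 8, 42, 148, 374, 768, 1378
D2: 34, 106, 226, 394, 610
D3: 72, 120, 168, 216
D4: 48, 48, 48
The fourth differences are constant, so the polynomial has degree 4.

4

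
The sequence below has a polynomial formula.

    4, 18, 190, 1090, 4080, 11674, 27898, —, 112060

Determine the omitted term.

58650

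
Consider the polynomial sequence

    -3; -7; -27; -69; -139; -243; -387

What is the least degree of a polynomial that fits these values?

Δ: -4, -20, -42, -70, -104, -144
Δ²: -16, -22, -28, -34, -40
Δ³: -6, -6, -6, -6
The third differences are constant, so the polynomial has degree 3.

3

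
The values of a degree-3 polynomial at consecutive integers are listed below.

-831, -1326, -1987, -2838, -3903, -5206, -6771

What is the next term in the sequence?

-8622

Δ: -495, -661, -851, -1065, -1303, -1565
Δ²: -166, -190, -214, -238, -262
Δ³: -24, -24, -24, -24
The third differences are constant (-24).
-262 − 24 = -286;  -1565 − 286 = -1851;  -6771 − 1851 = -8622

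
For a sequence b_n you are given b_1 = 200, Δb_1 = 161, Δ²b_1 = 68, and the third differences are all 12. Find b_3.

590

Build the table forward from the leading diagonal:
Third differences: 12  12  12
Second differences: 68  80  92
First differences: 161  229  309
b: 200  361  590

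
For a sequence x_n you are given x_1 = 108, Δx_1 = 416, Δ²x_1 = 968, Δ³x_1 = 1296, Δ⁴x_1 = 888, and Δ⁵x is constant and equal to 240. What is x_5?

Build the table forward from the leading diagonal:
Fifth differences: 240, 240, 240, 240, 240
Fourth differences: 888, 1128, 1368, 1608, 1848
Third differences: 1296, 2184, 3312, 4680, 6288
Second differences: 968, 2264, 4448, 7760, 12440
First differences: 416, 1384, 3648, 8096, 15856
x: 108, 524, 1908, 5556, 13652

13652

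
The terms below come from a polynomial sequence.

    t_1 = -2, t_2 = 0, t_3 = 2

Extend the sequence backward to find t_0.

-4

Δ: 2, 2
The first differences are constant at 2.
Work back: -2 − 2 = -4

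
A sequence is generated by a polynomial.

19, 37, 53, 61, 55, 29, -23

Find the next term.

-107

First differences: 18, 16, 8, -6, -26, -52
Second differences: -2, -8, -14, -20, -26
Third differences: -6, -6, -6, -6
The third differences are constant (-6).
-26 − 6 = -32;  -52 − 32 = -84;  -23 − 84 = -107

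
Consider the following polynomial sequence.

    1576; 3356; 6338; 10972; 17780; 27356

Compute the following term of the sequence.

D1: 1780  2982  4634  6808  9576
D2: 1202  1652  2174  2768
D3: 450  522  594
D4: 72  72
Fourth differences constant at 72.
594 + 72 = 666;  2768 + 666 = 3434;  9576 + 3434 = 13010;  27356 + 13010 = 40366

40366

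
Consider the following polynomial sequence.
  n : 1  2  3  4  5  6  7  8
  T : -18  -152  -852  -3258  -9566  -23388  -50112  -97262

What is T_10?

-295776

-134, -700, -2406, -6308, -13822, -26724, -47150
-566, -1706, -3902, -7514, -12902, -20426
-1140, -2196, -3612, -5388, -7524
-1056, -1416, -1776, -2136
-360, -360, -360
Constant fifth difference = -360, so extend:
-2136 − 360 = -2496;  -7524 − 2496 = -10020;  -20426 − 10020 = -30446;  -47150 − 30446 = -77596;  -97262 − 77596 = -174858
-2496 − 360 = -2856;  -10020 − 2856 = -12876;  -30446 − 12876 = -43322;  -77596 − 43322 = -120918;  -174858 − 120918 = -295776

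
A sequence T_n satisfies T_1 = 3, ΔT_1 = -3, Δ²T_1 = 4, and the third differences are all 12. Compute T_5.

63

Build the table forward from the leading diagonal:
Δ³: 12  12  12  12  12
Δ²: 4  16  28  40  52
Δ: -3  1  17  45  85
T: 3  0  1  18  63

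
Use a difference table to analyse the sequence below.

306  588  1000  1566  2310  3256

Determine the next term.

D1: 282, 412, 566, 744, 946
D2: 130, 154, 178, 202
D3: 24, 24, 24
Third differences constant at 24.
202 + 24 = 226;  946 + 226 = 1172;  3256 + 1172 = 4428

4428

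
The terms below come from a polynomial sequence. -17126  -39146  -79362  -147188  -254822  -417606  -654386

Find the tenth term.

D1: -22020, -40216, -67826, -107634, -162784, -236780
D2: -18196, -27610, -39808, -55150, -73996
D3: -9414, -12198, -15342, -18846
D4: -2784, -3144, -3504
D5: -360, -360
Fifth differences constant at -360.
-3504 − 360 = -3864;  -18846 − 3864 = -22710;  -73996 − 22710 = -96706;  -236780 − 96706 = -333486;  -654386 − 333486 = -987872
-3864 − 360 = -4224;  -22710 − 4224 = -26934;  -96706 − 26934 = -123640;  -333486 − 123640 = -457126;  -987872 − 457126 = -1444998
-4224 − 360 = -4584;  -26934 − 4584 = -31518;  -123640 − 31518 = -155158;  -457126 − 155158 = -612284;  -1444998 − 612284 = -2057282

-2057282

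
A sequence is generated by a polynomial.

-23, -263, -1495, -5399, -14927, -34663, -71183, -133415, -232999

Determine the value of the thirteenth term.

-1352735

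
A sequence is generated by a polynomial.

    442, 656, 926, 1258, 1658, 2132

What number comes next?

Δ: 214 , 270 , 332 , 400 , 474
Δ²: 56 , 62 , 68 , 74
Δ³: 6 , 6 , 6
Third differences constant at 6.
74 + 6 = 80;  474 + 80 = 554;  2132 + 554 = 2686

2686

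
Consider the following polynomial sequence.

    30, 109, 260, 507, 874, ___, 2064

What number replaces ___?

1385

Using the first 5 terms:
D1: 79  151  247  367
D2: 72  96  120
D3: 24  24
Constant third difference = 24.
Extend forward: 120 + 24 = 144;  367 + 144 = 511;  874 + 511 = 1385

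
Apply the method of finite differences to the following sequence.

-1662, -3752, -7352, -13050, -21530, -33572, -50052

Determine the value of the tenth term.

-136320

First differences: -2090 , -3600 , -5698 , -8480 , -12042 , -16480
Second differences: -1510 , -2098 , -2782 , -3562 , -4438
Third differences: -588 , -684 , -780 , -876
Fourth differences: -96 , -96 , -96
The fourth differences are constant (-96).
-876 − 96 = -972;  -4438 − 972 = -5410;  -16480 − 5410 = -21890;  -50052 − 21890 = -71942
-972 − 96 = -1068;  -5410 − 1068 = -6478;  -21890 − 6478 = -28368;  -71942 − 28368 = -100310
-1068 − 96 = -1164;  -6478 − 1164 = -7642;  -28368 − 7642 = -36010;  -100310 − 36010 = -136320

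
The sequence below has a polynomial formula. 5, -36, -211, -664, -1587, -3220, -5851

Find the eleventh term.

Δ: -41  -175  -453  -923  -1633  -2631
Δ²: -134  -278  -470  -710  -998
Δ³: -144  -192  -240  -288
Δ⁴: -48  -48  -48
Fourth differences constant at -48.
-288 − 48 = -336;  -998 − 336 = -1334;  -2631 − 1334 = -3965;  -5851 − 3965 = -9816
-336 − 48 = -384;  -1334 − 384 = -1718;  -3965 − 1718 = -5683;  -9816 − 5683 = -15499
-384 − 48 = -432;  -1718 − 432 = -2150;  -5683 − 2150 = -7833;  -15499 − 7833 = -23332
-432 − 48 = -480;  -2150 − 480 = -2630;  -7833 − 2630 = -10463;  -23332 − 10463 = -33795

-33795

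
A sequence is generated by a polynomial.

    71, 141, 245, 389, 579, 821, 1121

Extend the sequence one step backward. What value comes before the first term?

29

Δ: 70  104  144  190  242  300
Δ²: 34  40  46  52  58
Δ³: 6  6  6  6
The third differences are constant at 6.
Work back: 34 − 6 = 28;  70 − 28 = 42;  71 − 42 = 29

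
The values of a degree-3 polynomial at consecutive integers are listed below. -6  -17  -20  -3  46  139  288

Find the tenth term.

1191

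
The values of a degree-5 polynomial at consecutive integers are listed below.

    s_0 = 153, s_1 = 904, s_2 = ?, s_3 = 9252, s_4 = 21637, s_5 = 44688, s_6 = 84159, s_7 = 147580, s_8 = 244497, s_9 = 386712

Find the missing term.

3315

Using the last 7 terms:
D1: 12385  23051  39471  63421  96917  142215
D2: 10666  16420  23950  33496  45298
D3: 5754  7530  9546  11802
D4: 1776  2016  2256
D5: 240  240
Constant fifth difference = 240.
Extend backward: 1776 − 240 = 1536;  5754 − 1536 = 4218;  10666 − 4218 = 6448;  12385 − 6448 = 5937;  9252 − 5937 = 3315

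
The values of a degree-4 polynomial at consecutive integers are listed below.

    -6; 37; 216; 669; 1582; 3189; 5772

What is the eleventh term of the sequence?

First differences: 43, 179, 453, 913, 1607, 2583
Second differences: 136, 274, 460, 694, 976
Third differences: 138, 186, 234, 282
Fourth differences: 48, 48, 48
Fourth differences constant at 48.
282 + 48 = 330;  976 + 330 = 1306;  2583 + 1306 = 3889;  5772 + 3889 = 9661
330 + 48 = 378;  1306 + 378 = 1684;  3889 + 1684 = 5573;  9661 + 5573 = 15234
378 + 48 = 426;  1684 + 426 = 2110;  5573 + 2110 = 7683;  15234 + 7683 = 22917
426 + 48 = 474;  2110 + 474 = 2584;  7683 + 2584 = 10267;  22917 + 10267 = 33184

33184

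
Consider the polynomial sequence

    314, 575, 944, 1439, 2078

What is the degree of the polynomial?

261, 369, 495, 639
108, 126, 144
18, 18
The third differences are constant, so the polynomial has degree 3.

3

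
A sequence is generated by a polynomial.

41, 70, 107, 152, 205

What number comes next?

D1: 29  37  45  53
D2: 8  8  8
The second differences are constant (8).
53 + 8 = 61;  205 + 61 = 266

266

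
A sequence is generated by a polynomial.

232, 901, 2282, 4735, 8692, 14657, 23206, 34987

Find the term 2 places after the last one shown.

Δ: 669 , 1381 , 2453 , 3957 , 5965 , 8549 , 11781
Δ²: 712 , 1072 , 1504 , 2008 , 2584 , 3232
Δ³: 360 , 432 , 504 , 576 , 648
Δ⁴: 72 , 72 , 72 , 72
The fourth differences are constant (72).
648 + 72 = 720;  3232 + 720 = 3952;  11781 + 3952 = 15733;  34987 + 15733 = 50720
720 + 72 = 792;  3952 + 792 = 4744;  15733 + 4744 = 20477;  50720 + 20477 = 71197

71197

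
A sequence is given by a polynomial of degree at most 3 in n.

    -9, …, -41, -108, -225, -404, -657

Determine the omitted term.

-12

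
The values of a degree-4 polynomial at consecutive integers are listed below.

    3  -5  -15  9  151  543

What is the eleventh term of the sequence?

14233

-8  -10  24  142  392
-2  34  118  250
36  84  132
48  48
Constant fourth difference = 48, so extend:
132 + 48 = 180;  250 + 180 = 430;  392 + 430 = 822;  543 + 822 = 1365
180 + 48 = 228;  430 + 228 = 658;  822 + 658 = 1480;  1365 + 1480 = 2845
228 + 48 = 276;  658 + 276 = 934;  1480 + 934 = 2414;  2845 + 2414 = 5259
276 + 48 = 324;  934 + 324 = 1258;  2414 + 1258 = 3672;  5259 + 3672 = 8931
324 + 48 = 372;  1258 + 372 = 1630;  3672 + 1630 = 5302;  8931 + 5302 = 14233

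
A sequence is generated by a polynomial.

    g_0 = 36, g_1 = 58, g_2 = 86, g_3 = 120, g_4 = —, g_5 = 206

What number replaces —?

Using the first 4 terms:
22  28  34
6  6
Constant second difference = 6.
Extend forward: 34 + 6 = 40;  120 + 40 = 160

160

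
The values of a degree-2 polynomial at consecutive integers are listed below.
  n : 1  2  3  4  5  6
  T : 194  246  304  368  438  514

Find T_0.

148

D1: 52  58  64  70  76
D2: 6  6  6  6
The second differences are constant at 6.
Work back: 52 − 6 = 46;  194 − 46 = 148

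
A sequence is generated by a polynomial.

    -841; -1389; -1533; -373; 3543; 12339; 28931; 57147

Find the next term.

D1: -548 , -144 , 1160 , 3916 , 8796 , 16592 , 28216
D2: 404 , 1304 , 2756 , 4880 , 7796 , 11624
D3: 900 , 1452 , 2124 , 2916 , 3828
D4: 552 , 672 , 792 , 912
D5: 120 , 120 , 120
Constant fifth difference = 120, so extend:
912 + 120 = 1032;  3828 + 1032 = 4860;  11624 + 4860 = 16484;  28216 + 16484 = 44700;  57147 + 44700 = 101847

101847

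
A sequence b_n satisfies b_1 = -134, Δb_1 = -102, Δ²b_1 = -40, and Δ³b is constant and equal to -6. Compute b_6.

-1104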